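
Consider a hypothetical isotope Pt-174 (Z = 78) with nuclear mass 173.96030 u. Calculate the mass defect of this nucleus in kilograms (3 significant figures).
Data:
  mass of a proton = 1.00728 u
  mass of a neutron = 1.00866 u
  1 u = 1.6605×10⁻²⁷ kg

2.39e-27 kg

The nucleus contains 78 protons and 174 − 78 = 96 neutrons.
Total constituent mass: 78 × 1.00728 + 96 × 1.00866 = 175.39920 u
Δm = 175.39920 − 173.96030 = 1.43890 u
In SI units: 1.43890 u × 1.6605×10⁻²⁷ kg/u = 2.3893e-27 kg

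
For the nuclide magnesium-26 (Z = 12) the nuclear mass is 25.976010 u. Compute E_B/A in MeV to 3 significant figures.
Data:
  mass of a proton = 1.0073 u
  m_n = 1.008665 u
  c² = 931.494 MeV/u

Z = 12, so N = A − Z = 26 − 12 = 14.
Mass of separated nucleons = 12(1.0073) + 14(1.008665) = 12.0876 + 14.121310 = 26.208910 u
Δm = 26.208910 − 25.976010 = 0.232900 u
Binding energy = Δm·c² = 0.232900 × 931.494 MeV/u = 216.945 MeV
BE/A = 216.945 MeV / 26 = 8.344 MeV/nucleon

8.34 MeV/nucleon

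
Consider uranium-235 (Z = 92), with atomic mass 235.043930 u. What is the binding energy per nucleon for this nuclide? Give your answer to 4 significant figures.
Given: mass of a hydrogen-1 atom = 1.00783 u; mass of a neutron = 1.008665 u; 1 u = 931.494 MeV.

7.593 MeV/nucleon

Mass of separated nucleons = 92(1.00783) + 143(1.008665) = 92.72036 + 144.239095 = 236.959455 u
Δm = 236.959455 − 235.043930 = 1.915525 u
Binding energy = Δm·c² = 1.915525 × 931.494 MeV/u = 1784.30 MeV
Per nucleon: 1784.30 / 235 = 7.593 MeV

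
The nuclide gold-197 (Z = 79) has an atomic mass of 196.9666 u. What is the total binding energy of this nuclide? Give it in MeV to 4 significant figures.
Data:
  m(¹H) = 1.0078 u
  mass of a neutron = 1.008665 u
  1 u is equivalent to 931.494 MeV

1558 MeV

Z = 79, so N = A − Z = 197 − 79 = 118.
Total constituent mass: 79 × 1.0078 + 118 × 1.008665 = 198.638670 u
The mass defect is 198.638670 − 196.9666 = 1.672070 u.
Converting to energy: 1.672070 u × 931.494 MeV/u = 1557.52 MeV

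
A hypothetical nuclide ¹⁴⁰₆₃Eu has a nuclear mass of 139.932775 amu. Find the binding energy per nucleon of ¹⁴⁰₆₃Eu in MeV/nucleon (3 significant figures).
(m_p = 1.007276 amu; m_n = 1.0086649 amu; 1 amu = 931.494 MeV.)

The nucleus contains 63 protons and 140 − 63 = 77 neutrons.
Σm = 63·m_p + 77·m_n = 63.458388 + 77.6671973 = 141.1255853 amu
Mass defect Δm = 141.1255853 − 139.932775 = 1.1928103 amu
E_B = 1.1928103 × 931.494 = 1111.10 MeV
BE/A = 1111.10 MeV / 140 = 7.936 MeV/nucleon

7.94 MeV/nucleon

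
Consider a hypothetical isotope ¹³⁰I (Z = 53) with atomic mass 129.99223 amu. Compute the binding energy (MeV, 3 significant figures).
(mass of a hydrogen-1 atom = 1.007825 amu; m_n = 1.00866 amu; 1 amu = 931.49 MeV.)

Total constituent mass: 53 × 1.007825 + 77 × 1.00866 = 131.081545 amu
Mass defect Δm = 131.081545 − 129.99223 = 1.089315 amu
E_B = 1.089315 × 931.49 = 1014.69 MeV

1010 MeV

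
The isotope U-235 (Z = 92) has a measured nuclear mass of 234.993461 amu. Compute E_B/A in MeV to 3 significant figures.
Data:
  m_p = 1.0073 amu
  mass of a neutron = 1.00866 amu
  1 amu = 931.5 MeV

Total constituent mass: 92 × 1.0073 + 143 × 1.00866 = 236.90998 amu
Mass defect Δm = 236.90998 − 234.993461 = 1.916519 amu
Binding energy = Δm·c² = 1.916519 × 931.5 MeV/amu = 1785.24 MeV
BE/A = 1785.24 MeV / 235 = 7.597 MeV/nucleon

7.60 MeV/nucleon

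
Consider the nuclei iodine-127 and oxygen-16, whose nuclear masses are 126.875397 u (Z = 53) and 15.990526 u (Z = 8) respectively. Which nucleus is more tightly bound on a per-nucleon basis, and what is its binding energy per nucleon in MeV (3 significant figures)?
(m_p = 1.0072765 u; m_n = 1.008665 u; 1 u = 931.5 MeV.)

iodine-127: Σm = 53(1.0072765) + 74(1.008665) = 128.0268645 u; Δm = 1.1514675 u; E_B = 1072.6 MeV; E_B/A = 8.446 MeV
oxygen-16: Σm = 8(1.0072765) + 8(1.008665) = 16.1275320 u; Δm = 0.1370060 u; E_B = 127.62 MeV; E_B/A = 7.976 MeV
iodine-127 has the higher binding energy per nucleon, so it is the more tightly bound nucleus.

iodine-127; 8.45 MeV/nucleon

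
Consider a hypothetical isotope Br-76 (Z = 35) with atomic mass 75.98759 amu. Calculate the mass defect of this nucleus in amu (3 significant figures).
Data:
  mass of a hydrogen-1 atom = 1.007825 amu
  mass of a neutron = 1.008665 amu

0.642 amu

Mass of separated nucleons = 35(1.007825) + 41(1.008665) = 35.273875 + 41.355265 = 76.629140 amu
Δm = 76.629140 − 75.98759 = 0.641550 amu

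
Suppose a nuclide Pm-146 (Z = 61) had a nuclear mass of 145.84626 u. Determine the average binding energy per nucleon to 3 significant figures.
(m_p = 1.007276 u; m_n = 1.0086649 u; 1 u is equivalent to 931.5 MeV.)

The nucleus contains 61 protons and 146 − 61 = 85 neutrons.
Total constituent mass: 61 × 1.007276 + 85 × 1.0086649 = 147.1803525 u
Δm = 147.1803525 − 145.84626 = 1.3340925 u
E_B = 1.3340925 × 931.5 = 1242.71 MeV
Per nucleon: 1242.71 / 146 = 8.512 MeV

8.51 MeV/nucleon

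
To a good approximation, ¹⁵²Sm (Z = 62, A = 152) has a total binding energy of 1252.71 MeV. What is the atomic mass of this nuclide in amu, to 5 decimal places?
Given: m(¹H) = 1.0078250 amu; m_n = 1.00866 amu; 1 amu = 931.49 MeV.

Mass defect = 1252.71 MeV / (931.49 MeV/amu) = 1.3448454 amu
Constituent mass = 62(1.0078250) + 90(1.00866) = 153.2645500 amu
Atomic mass = 153.2645500 − 1.3448454 = 151.9197046 amu ≈ 151.91970 amu (to 5 decimal places)

151.91970 amu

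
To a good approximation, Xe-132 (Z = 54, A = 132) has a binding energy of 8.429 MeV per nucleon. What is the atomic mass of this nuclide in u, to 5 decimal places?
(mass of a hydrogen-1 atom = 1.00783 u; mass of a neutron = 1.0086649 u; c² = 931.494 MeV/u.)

131.90423 u

Total binding energy = 132 × 8.429 = 1112.628 MeV
Mass defect = 1112.628 MeV / (931.494 MeV/u) = 1.1944554 u
Constituent mass = 54(1.00783) + 78(1.0086649) = 133.0986822 u
Atomic mass = 133.0986822 − 1.1944554 = 131.9042268 u ≈ 131.90423 u (to 5 decimal places)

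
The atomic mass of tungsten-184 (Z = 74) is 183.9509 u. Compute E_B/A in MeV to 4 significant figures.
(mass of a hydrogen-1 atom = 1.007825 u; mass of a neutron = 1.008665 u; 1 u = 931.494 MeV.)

8.005 MeV/nucleon

The nucleus contains 74 protons and 184 − 74 = 110 neutrons.
Total constituent mass: 74 × 1.007825 + 110 × 1.008665 = 185.532200 u
The mass defect is 185.532200 − 183.9509 = 1.581300 u.
E_B = 1.581300 × 931.494 = 1472.97 MeV
Dividing by A = 184 gives 8.005 MeV per nucleon.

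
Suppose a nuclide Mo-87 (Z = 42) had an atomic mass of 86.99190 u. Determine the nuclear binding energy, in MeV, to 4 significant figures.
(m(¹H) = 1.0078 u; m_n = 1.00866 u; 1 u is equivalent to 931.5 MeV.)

675.7 MeV

Mass of separated nucleons = 42(1.0078) + 45(1.00866) = 42.3276 + 45.38970 = 87.71730 u
Mass defect Δm = 87.71730 − 86.99190 = 0.72540 u
E_B = 0.72540 × 931.5 = 675.710 MeV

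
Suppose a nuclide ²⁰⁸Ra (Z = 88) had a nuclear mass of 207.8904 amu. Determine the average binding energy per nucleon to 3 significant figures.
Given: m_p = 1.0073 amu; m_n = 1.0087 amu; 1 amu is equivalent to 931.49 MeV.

8.04 MeV/nucleon

With 88 protons and 120 neutrons (A = 208):
Mass of separated nucleons = 88(1.0073) + 120(1.0087) = 88.6424 + 121.0440 = 209.6864 amu
The mass defect is 209.6864 − 207.8904 = 1.7960 amu.
Converting to energy: 1.7960 amu × 931.49 MeV/amu = 1672.96 MeV
BE/A = 1672.96 MeV / 208 = 8.043 MeV/nucleon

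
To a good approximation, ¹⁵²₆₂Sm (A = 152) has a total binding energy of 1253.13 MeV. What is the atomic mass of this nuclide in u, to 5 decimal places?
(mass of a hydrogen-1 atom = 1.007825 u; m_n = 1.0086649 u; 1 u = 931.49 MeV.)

151.91969 u

Mass defect = 1253.13 MeV / (931.49 MeV/u) = 1.3452962 u
Constituent mass = 62(1.007825) + 90(1.0086649) = 153.2649910 u
Atomic mass = 153.2649910 − 1.3452962 = 151.9196948 u ≈ 151.91969 u (to 5 decimal places)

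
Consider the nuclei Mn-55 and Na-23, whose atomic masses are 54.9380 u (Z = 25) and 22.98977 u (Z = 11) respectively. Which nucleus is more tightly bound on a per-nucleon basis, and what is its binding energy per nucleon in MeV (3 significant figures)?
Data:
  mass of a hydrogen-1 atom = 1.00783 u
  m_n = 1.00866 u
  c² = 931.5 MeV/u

Mn-55; 8.77 MeV/nucleon

Mn-55: Σm = 25(1.00783) + 30(1.00866) = 55.45555 u; Δm = 0.51755 u; E_B = 482.10 MeV; E_B/A = 8.765 MeV
Na-23: Σm = 11(1.00783) + 12(1.00866) = 23.19005 u; Δm = 0.20028 u; E_B = 186.56 MeV; E_B/A = 8.111 MeV
Mn-55 has the higher binding energy per nucleon, so it is the more tightly bound nucleus.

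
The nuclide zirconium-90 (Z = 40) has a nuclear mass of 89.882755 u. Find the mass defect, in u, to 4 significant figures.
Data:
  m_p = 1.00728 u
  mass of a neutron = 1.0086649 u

Σm = 40·m_p + 50·m_n = 40.29120 + 50.4332450 = 90.7244450 u
Mass defect Δm = 90.7244450 − 89.882755 = 0.8416900 u

0.8417 u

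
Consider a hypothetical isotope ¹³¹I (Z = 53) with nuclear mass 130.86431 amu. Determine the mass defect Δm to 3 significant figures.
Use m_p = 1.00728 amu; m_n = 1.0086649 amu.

Total constituent mass: 53 × 1.00728 + 78 × 1.0086649 = 132.0617022 amu
Mass defect Δm = 132.0617022 − 130.86431 = 1.1973922 amu

1.20 amu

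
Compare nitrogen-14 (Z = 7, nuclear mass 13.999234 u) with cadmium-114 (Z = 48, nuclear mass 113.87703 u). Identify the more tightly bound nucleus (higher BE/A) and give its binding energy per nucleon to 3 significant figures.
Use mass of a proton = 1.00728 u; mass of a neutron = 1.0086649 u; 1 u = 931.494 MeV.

nitrogen-14: Σm = 7(1.00728) + 7(1.0086649) = 14.1116143 u; Δm = 0.1123803 u; E_B = 104.68 MeV; E_B/A = 7.477 MeV
cadmium-114: Σm = 48(1.00728) + 66(1.0086649) = 114.9213234 u; Δm = 1.0442934 u; E_B = 972.75 MeV; E_B/A = 8.533 MeV
cadmium-114 has the higher binding energy per nucleon, so it is the more tightly bound nucleus.

cadmium-114; 8.53 MeV/nucleon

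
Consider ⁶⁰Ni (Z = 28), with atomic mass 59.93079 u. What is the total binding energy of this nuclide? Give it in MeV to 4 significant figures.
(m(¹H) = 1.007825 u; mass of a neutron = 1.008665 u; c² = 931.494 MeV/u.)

With 28 protons and 32 neutrons (A = 60):
Total constituent mass: 28 × 1.007825 + 32 × 1.008665 = 60.496380 u
Mass defect Δm = 60.496380 − 59.93079 = 0.565590 u
Binding energy = Δm·c² = 0.565590 × 931.494 MeV/u = 526.844 MeV

526.8 MeV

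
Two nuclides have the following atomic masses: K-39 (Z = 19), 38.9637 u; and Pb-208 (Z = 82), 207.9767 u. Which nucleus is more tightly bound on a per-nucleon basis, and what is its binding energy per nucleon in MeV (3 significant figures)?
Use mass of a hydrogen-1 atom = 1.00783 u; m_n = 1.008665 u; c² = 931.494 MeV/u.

K-39: Σm = 19(1.00783) + 20(1.008665) = 39.322070 u; Δm = 0.358370 u; E_B = 333.82 MeV; E_B/A = 8.559 MeV
Pb-208: Σm = 82(1.00783) + 126(1.008665) = 209.733850 u; Δm = 1.757150 u; E_B = 1636.8 MeV; E_B/A = 7.869 MeV
K-39 has the higher binding energy per nucleon, so it is the more tightly bound nucleus.

K-39; 8.56 MeV/nucleon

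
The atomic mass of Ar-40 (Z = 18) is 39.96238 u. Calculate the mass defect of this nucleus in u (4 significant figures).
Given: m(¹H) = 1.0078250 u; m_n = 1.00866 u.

0.3690 u

Z = 18, so N = A − Z = 40 − 18 = 22.
Σm = 18·m(¹H) + 22·m_n = 18.1408500 + 22.19052 = 40.3313700 u
The mass defect is 40.3313700 − 39.96238 = 0.3689900 u.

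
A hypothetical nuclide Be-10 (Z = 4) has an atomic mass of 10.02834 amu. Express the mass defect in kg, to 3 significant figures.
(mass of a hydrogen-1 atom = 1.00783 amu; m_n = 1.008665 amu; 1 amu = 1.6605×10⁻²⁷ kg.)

9.13e-29 kg

Total constituent mass: 4 × 1.00783 + 6 × 1.008665 = 10.083310 amu
The mass defect is 10.083310 − 10.02834 = 0.054970 amu.
In SI units: 0.054970 amu × 1.6605×10⁻²⁷ kg/amu = 9.1278e-29 kg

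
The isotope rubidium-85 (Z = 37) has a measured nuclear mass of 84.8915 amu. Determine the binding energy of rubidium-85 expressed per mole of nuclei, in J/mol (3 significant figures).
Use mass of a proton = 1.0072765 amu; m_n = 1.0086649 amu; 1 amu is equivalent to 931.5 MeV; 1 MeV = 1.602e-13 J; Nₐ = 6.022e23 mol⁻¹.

7.13e+13 J/mol

Total constituent mass: 37 × 1.0072765 + 48 × 1.0086649 = 85.6851457 amu
Mass defect Δm = 85.6851457 − 84.8915 = 0.7936457 amu
E_B = 0.7936457 × 931.5 = 739.281 MeV
Per nucleus in joules: 739.281 MeV × 1.602e-13 J/MeV = 1.1843e-10 J
Per mole: 1.1843e-10 J × 6.022e23 mol⁻¹ = 7.1319e+13 J/mol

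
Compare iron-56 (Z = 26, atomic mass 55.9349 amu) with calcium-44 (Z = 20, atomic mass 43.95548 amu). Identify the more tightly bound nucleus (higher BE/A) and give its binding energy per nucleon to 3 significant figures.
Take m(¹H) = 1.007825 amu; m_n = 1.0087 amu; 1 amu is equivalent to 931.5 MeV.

iron-56; 8.81 MeV/nucleon

iron-56: Σm = 26(1.007825) + 30(1.0087) = 56.464450 amu; Δm = 0.529550 amu; E_B = 493.2758 MeV; E_B/A = 8.808 MeV
calcium-44: Σm = 20(1.007825) + 24(1.0087) = 44.365300 amu; Δm = 0.409820 amu; E_B = 381.75 MeV; E_B/A = 8.676 MeV
iron-56 has the higher binding energy per nucleon, so it is the more tightly bound nucleus.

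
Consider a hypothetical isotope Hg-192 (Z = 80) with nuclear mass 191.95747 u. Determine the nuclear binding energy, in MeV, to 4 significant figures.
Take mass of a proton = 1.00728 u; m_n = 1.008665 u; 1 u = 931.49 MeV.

Mass of separated nucleons = 80(1.00728) + 112(1.008665) = 80.58240 + 112.970480 = 193.552880 u
Mass defect Δm = 193.552880 − 191.95747 = 1.595410 u
E_B = 1.595410 × 931.49 = 1486.11 MeV

1486 MeV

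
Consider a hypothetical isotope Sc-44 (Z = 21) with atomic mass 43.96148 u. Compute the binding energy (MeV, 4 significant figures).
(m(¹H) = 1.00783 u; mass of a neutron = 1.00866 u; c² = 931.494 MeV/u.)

374.6 MeV

Σm = 21·m(¹H) + 23·m_n = 21.16443 + 23.19918 = 44.36361 u
Δm = 44.36361 − 43.96148 = 0.40213 u
Converting to energy: 0.40213 u × 931.494 MeV/u = 374.582 MeV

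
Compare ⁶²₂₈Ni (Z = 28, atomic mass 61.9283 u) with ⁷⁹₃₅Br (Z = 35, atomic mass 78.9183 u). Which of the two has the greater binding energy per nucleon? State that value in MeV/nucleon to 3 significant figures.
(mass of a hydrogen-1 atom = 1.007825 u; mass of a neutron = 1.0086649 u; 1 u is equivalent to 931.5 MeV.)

⁶²₂₈Ni: Σm = 28(1.007825) + 34(1.0086649) = 62.5137066 u; Δm = 0.5854066 u; E_B = 545.31 MeV; E_B/A = 8.795 MeV
⁷⁹₃₅Br: Σm = 35(1.007825) + 44(1.0086649) = 79.6551306 u; Δm = 0.7368306 u; E_B = 686.36 MeV; E_B/A = 8.688 MeV
⁶²₂₈Ni has the higher binding energy per nucleon, so it is the more tightly bound nucleus.

⁶²₂₈Ni; 8.80 MeV/nucleon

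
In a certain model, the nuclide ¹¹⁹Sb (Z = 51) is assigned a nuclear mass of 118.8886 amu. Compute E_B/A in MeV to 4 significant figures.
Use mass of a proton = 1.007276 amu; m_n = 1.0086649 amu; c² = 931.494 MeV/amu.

8.389 MeV/nucleon

Σm = 51·m_p + 68·m_n = 51.371076 + 68.5892132 = 119.9602892 amu
The mass defect is 119.9602892 − 118.8886 = 1.0716892 amu.
E_B = 1.0716892 × 931.494 = 998.272 MeV
BE/A = 998.272 MeV / 119 = 8.389 MeV/nucleon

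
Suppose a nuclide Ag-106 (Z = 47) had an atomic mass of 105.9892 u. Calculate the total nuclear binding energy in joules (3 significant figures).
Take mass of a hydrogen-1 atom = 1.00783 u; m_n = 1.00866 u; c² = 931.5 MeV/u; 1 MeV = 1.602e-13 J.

With 47 protons and 59 neutrons (A = 106):
Mass of separated nucleons = 47(1.00783) + 59(1.00866) = 47.36801 + 59.51094 = 106.87895 u
Mass defect Δm = 106.87895 − 105.9892 = 0.88975 u
E_B = 0.88975 × 931.5 = 828.802 MeV
In joules: 828.802 MeV × 1.602e-13 J/MeV = 1.3277e-10 J

1.33e-10 J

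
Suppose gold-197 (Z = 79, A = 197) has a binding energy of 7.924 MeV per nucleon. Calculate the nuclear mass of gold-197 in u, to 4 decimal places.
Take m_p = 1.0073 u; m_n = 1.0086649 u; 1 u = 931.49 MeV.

196.9233 u

Total binding energy = 197 × 7.924 = 1561.028 MeV
Mass defect = 1561.028 MeV / (931.49 MeV/u) = 1.675840 u
Constituent mass = 79(1.0073) + 118(1.0086649) = 198.5991582 u
Nuclear mass = 198.5991582 − 1.675840 = 196.9233182 u ≈ 196.9233 u (to 4 decimal places)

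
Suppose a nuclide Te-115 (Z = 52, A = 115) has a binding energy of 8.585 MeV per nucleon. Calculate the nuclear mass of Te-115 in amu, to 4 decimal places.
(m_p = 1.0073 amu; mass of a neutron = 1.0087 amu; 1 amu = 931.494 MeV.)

Total binding energy = 115 × 8.585 = 987.275 MeV
Mass defect = 987.275 MeV / (931.494 MeV/amu) = 1.059883 amu
Constituent mass = 52(1.0073) + 63(1.0087) = 115.9277 amu
Nuclear mass = 115.9277 − 1.059883 = 114.867817 amu ≈ 114.8678 amu (to 4 decimal places)

114.8678 amu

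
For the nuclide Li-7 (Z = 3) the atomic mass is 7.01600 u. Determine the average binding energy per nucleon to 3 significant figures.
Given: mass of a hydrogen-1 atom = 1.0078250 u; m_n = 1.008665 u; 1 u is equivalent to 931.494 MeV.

5.61 MeV/nucleon

Z = 3, so N = A − Z = 7 − 3 = 4.
Mass of separated nucleons = 3(1.0078250) + 4(1.008665) = 3.0234750 + 4.034660 = 7.0581350 u
The mass defect is 7.0581350 − 7.01600 = 0.0421350 u.
Converting to energy: 0.0421350 u × 931.494 MeV/u = 39.2485 MeV
Dividing by A = 7 gives 5.607 MeV per nucleon.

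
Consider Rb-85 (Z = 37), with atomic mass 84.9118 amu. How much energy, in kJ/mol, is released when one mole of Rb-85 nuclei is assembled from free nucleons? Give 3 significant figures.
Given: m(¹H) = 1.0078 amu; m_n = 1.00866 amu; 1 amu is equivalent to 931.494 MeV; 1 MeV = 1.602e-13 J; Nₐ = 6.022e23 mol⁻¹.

Total constituent mass: 37 × 1.0078 + 48 × 1.00866 = 85.70428 amu
Mass defect Δm = 85.70428 − 84.9118 = 0.79248 amu
Binding energy = Δm·c² = 0.79248 × 931.494 MeV/amu = 738.190 MeV
Per nucleus in joules: 738.190 MeV × 1.602e-13 J/MeV = 1.1826e-10 J
Per mole: 1.1826e-10 J × 6.022e23 mol⁻¹ = 7.1216e+13 J/mol

7.12e+10 kJ/mol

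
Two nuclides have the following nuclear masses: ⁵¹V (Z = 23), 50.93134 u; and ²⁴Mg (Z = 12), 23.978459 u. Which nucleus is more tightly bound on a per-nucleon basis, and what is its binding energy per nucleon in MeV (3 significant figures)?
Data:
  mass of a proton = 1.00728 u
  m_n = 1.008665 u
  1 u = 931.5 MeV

⁵¹V: Σm = 23(1.00728) + 28(1.008665) = 51.410060 u; Δm = 0.478720 u; E_B = 445.93 MeV; E_B/A = 8.744 MeV
²⁴Mg: Σm = 12(1.00728) + 12(1.008665) = 24.191340 u; Δm = 0.212881 u; E_B = 198.299 MeV; E_B/A = 8.262 MeV
⁵¹V has the higher binding energy per nucleon, so it is the more tightly bound nucleus.

⁵¹V; 8.74 MeV/nucleon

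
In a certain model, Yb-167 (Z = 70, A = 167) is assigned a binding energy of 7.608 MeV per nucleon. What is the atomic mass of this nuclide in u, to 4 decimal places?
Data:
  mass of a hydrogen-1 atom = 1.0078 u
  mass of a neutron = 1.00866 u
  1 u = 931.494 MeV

Total binding energy = 167 × 7.608 = 1270.536 MeV
Mass defect = 1270.536 MeV / (931.494 MeV/u) = 1.363977 u
Constituent mass = 70(1.0078) + 97(1.00866) = 168.38602 u
Atomic mass = 168.38602 − 1.363977 = 167.022043 u ≈ 167.0220 u (to 4 decimal places)

167.0220 u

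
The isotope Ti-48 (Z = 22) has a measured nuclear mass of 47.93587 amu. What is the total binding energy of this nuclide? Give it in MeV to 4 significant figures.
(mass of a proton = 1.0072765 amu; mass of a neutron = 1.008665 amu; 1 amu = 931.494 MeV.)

The nucleus contains 22 protons and 48 − 22 = 26 neutrons.
Mass of separated nucleons = 22(1.0072765) + 26(1.008665) = 22.1600830 + 26.225290 = 48.3853730 amu
Mass defect Δm = 48.3853730 − 47.93587 = 0.4495030 amu
Binding energy = Δm·c² = 0.4495030 × 931.494 MeV/amu = 418.709 MeV

418.7 MeV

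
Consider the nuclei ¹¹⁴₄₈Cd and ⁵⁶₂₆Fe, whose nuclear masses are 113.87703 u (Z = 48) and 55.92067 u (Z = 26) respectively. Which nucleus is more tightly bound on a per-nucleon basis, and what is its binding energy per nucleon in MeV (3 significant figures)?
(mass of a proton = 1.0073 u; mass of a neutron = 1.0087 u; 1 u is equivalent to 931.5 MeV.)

¹¹⁴₄₈Cd: Σm = 48(1.0073) + 66(1.0087) = 114.9246 u; Δm = 1.04757 u; E_B = 975.81 MeV; E_B/A = 8.560 MeV
⁵⁶₂₆Fe: Σm = 26(1.0073) + 30(1.0087) = 56.4508 u; Δm = 0.53013 u; E_B = 493.82 MeV; E_B/A = 8.818 MeV
⁵⁶₂₆Fe has the higher binding energy per nucleon, so it is the more tightly bound nucleus.

⁵⁶₂₆Fe; 8.82 MeV/nucleon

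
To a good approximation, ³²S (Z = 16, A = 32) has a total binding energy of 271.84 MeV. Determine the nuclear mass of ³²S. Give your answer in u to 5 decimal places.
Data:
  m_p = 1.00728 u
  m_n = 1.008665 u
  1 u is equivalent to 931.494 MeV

Mass defect = 271.84 MeV / (931.494 MeV/u) = 0.2918323 u
Constituent mass = 16(1.00728) + 16(1.008665) = 32.255120 u
Nuclear mass = 32.255120 − 0.2918323 = 31.9632877 u ≈ 31.96329 u (to 5 decimal places)

31.96329 u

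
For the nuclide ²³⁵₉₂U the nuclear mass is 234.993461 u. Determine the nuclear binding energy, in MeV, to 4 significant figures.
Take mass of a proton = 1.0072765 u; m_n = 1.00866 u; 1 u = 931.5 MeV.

With 92 protons and 143 neutrons (A = 235):
Total constituent mass: 92 × 1.0072765 + 143 × 1.00866 = 236.9078180 u
Mass defect Δm = 236.9078180 − 234.993461 = 1.9143570 u
E_B = 1.9143570 × 931.5 = 1783.22 MeV

1783 MeV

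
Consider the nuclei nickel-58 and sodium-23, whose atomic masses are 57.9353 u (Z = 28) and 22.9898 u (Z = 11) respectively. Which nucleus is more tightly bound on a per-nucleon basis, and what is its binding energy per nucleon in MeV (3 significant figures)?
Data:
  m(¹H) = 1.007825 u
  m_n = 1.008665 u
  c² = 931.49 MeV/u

nickel-58: Σm = 28(1.007825) + 30(1.008665) = 58.479050 u; Δm = 0.543750 u; E_B = 506.50 MeV; E_B/A = 8.733 MeV
sodium-23: Σm = 11(1.007825) + 12(1.008665) = 23.190055 u; Δm = 0.200255 u; E_B = 186.54 MeV; E_B/A = 8.110 MeV
nickel-58 has the higher binding energy per nucleon, so it is the more tightly bound nucleus.

nickel-58; 8.73 MeV/nucleon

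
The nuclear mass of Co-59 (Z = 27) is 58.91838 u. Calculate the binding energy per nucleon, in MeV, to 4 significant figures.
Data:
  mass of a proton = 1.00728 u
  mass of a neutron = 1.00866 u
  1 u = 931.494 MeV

With 27 protons and 32 neutrons (A = 59):
Mass of separated nucleons = 27(1.00728) + 32(1.00866) = 27.19656 + 32.27712 = 59.47368 u
Mass defect Δm = 59.47368 − 58.91838 = 0.55530 u
E_B = 0.55530 × 931.494 = 517.259 MeV
Dividing by A = 59 gives 8.767 MeV per nucleon.

8.767 MeV/nucleon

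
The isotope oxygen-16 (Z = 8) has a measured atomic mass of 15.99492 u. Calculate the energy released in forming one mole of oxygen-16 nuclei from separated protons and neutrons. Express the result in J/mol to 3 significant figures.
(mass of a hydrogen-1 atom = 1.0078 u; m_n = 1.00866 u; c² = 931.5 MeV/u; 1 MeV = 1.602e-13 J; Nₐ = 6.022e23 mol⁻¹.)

With 8 protons and 8 neutrons (A = 16):
Mass of separated nucleons = 8(1.0078) + 8(1.00866) = 8.0624 + 8.06928 = 16.13168 u
Δm = 16.13168 − 15.99492 = 0.13676 u
Binding energy = Δm·c² = 0.13676 × 931.5 MeV/u = 127.392 MeV
Per nucleus in joules: 127.392 MeV × 1.602e-13 J/MeV = 2.0408e-11 J
Per mole: 2.0408e-11 J × 6.022e23 mol⁻¹ = 1.2290e+13 J/mol

1.23e+13 J/mol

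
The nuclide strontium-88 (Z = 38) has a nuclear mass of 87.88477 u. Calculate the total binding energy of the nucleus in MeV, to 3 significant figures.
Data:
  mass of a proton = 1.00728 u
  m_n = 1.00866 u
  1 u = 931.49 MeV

768 MeV

Σm = 38·m_p + 50·m_n = 38.27664 + 50.43300 = 88.70964 u
Mass defect Δm = 88.70964 − 87.88477 = 0.82487 u
E_B = 0.82487 × 931.49 = 768.358 MeV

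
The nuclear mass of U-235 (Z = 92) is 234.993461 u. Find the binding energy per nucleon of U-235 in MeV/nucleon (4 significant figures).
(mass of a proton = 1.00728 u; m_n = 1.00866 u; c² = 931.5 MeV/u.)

7.589 MeV/nucleon

With 92 protons and 143 neutrons (A = 235):
Σm = 92·m_p + 143·m_n = 92.66976 + 144.23838 = 236.90814 u
Δm = 236.90814 − 234.993461 = 1.914679 u
Converting to energy: 1.914679 u × 931.5 MeV/u = 1783.52 MeV
Per nucleon: 1783.52 / 235 = 7.589 MeV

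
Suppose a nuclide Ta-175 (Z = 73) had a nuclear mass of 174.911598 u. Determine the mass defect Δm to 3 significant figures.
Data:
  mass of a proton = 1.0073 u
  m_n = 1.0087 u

1.51 u

Total constituent mass: 73 × 1.0073 + 102 × 1.0087 = 176.4203 u
Δm = 176.4203 − 174.911598 = 1.508702 u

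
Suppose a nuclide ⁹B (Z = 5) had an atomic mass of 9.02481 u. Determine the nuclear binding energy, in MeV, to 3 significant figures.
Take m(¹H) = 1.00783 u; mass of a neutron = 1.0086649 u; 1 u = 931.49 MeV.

45.6 MeV

Mass of separated nucleons = 5(1.00783) + 4(1.0086649) = 5.03915 + 4.0346596 = 9.0738096 u
Mass defect Δm = 9.0738096 − 9.02481 = 0.0489996 u
E_B = 0.0489996 × 931.49 = 45.6426 MeV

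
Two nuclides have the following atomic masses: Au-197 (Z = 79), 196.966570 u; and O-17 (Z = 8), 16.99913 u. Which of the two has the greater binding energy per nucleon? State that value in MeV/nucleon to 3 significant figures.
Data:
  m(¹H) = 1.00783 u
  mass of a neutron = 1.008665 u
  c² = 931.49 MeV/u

Au-197; 7.92 MeV/nucleon

Au-197: Σm = 79(1.00783) + 118(1.008665) = 198.641040 u; Δm = 1.674470 u; E_B = 1559.8 MeV; E_B/A = 7.918 MeV
O-17: Σm = 8(1.00783) + 9(1.008665) = 17.140625 u; Δm = 0.141495 u; E_B = 131.80 MeV; E_B/A = 7.753 MeV
Au-197 has the higher binding energy per nucleon, so it is the more tightly bound nucleus.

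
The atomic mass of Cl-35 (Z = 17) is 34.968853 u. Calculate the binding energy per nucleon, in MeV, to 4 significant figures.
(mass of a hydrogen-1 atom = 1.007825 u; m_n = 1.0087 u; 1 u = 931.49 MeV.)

Σm = 17·m(¹H) + 18·m_n = 17.133025 + 18.1566 = 35.289625 u
Mass defect Δm = 35.289625 − 34.968853 = 0.320772 u
Converting to energy: 0.320772 u × 931.49 MeV/u = 298.796 MeV
Dividing by A = 35 gives 8.537 MeV per nucleon.

8.537 MeV/nucleon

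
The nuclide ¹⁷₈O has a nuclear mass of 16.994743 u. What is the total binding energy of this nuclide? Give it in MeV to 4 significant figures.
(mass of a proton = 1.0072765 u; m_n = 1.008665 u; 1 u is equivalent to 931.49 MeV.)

Mass of separated nucleons = 8(1.0072765) + 9(1.008665) = 8.0582120 + 9.077985 = 17.1361970 u
The mass defect is 17.1361970 − 16.994743 = 0.1414540 u.
E_B = 0.1414540 × 931.49 = 131.763 MeV

131.8 MeV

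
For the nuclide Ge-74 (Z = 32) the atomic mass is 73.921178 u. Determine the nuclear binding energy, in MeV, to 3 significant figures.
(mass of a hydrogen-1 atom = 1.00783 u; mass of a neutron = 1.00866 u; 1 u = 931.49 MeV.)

Σm = 32·m(¹H) + 42·m_n = 32.25056 + 42.36372 = 74.61428 u
Δm = 74.61428 − 73.921178 = 0.693102 u
Converting to energy: 0.693102 u × 931.49 MeV/u = 645.618 MeV

646 MeV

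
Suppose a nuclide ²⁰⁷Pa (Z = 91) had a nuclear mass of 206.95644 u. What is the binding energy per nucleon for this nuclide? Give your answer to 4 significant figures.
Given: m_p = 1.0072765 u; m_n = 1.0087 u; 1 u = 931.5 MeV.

7.717 MeV/nucleon

The nucleus contains 91 protons and 207 − 91 = 116 neutrons.
Σm = 91·m_p + 116·m_n = 91.6621615 + 117.0092 = 208.6713615 u
The mass defect is 208.6713615 − 206.95644 = 1.7149215 u.
Binding energy = Δm·c² = 1.7149215 × 931.5 MeV/u = 1597.45 MeV
Dividing by A = 207 gives 7.717 MeV per nucleon.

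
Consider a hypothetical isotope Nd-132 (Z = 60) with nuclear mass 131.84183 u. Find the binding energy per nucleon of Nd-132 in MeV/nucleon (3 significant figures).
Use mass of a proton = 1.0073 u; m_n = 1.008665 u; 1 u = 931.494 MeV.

Σm = 60·m_p + 72·m_n = 60.4380 + 72.623880 = 133.061880 u
Δm = 133.061880 − 131.84183 = 1.220050 u
E_B = 1.220050 × 931.494 = 1136.47 MeV
BE/A = 1136.47 MeV / 132 = 8.610 MeV/nucleon

8.61 MeV/nucleon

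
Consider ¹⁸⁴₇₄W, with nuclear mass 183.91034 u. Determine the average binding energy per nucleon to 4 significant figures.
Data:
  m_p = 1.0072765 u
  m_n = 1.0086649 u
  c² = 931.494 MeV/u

8.005 MeV/nucleon

The nucleus contains 74 protons and 184 − 74 = 110 neutrons.
Mass of separated nucleons = 74(1.0072765) + 110(1.0086649) = 74.5384610 + 110.9531390 = 185.4916000 u
The mass defect is 185.4916000 − 183.91034 = 1.5812600 u.
E_B = 1.5812600 × 931.494 = 1472.93 MeV
Per nucleon: 1472.93 / 184 = 8.005 MeV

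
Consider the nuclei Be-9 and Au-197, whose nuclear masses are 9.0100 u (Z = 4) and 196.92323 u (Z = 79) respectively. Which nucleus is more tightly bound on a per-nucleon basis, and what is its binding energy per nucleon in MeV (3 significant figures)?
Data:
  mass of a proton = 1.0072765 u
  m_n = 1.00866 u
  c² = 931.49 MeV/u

Au-197; 7.91 MeV/nucleon

Be-9: Σm = 4(1.0072765) + 5(1.00866) = 9.0724060 u; Δm = 0.0624060 u; E_B = 58.131 MeV; E_B/A = 6.459 MeV
Au-197: Σm = 79(1.0072765) + 118(1.00866) = 198.5967235 u; Δm = 1.6734935 u; E_B = 1558.8 MeV; E_B/A = 7.913 MeV
Au-197 has the higher binding energy per nucleon, so it is the more tightly bound nucleus.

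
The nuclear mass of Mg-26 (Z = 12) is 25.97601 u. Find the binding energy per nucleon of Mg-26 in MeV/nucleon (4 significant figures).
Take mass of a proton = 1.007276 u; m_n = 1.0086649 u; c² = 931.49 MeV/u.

8.334 MeV/nucleon

With 12 protons and 14 neutrons (A = 26):
Total constituent mass: 12 × 1.007276 + 14 × 1.0086649 = 26.2086206 u
Δm = 26.2086206 − 25.97601 = 0.2326106 u
E_B = 0.2326106 × 931.49 = 216.674 MeV
Dividing by A = 26 gives 8.334 MeV per nucleon.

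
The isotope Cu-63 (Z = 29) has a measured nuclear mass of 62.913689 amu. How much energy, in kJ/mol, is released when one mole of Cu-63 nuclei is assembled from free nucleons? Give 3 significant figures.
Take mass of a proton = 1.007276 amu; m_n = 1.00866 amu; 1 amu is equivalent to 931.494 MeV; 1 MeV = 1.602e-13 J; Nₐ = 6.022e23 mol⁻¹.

Total constituent mass: 29 × 1.007276 + 34 × 1.00866 = 63.505444 amu
The mass defect is 63.505444 − 62.913689 = 0.591755 amu.
Converting to energy: 0.591755 amu × 931.494 MeV/amu = 551.216 MeV
Per nucleus in joules: 551.216 MeV × 1.602e-13 J/MeV = 8.8305e-11 J
Per mole: 8.8305e-11 J × 6.022e23 mol⁻¹ = 5.3177e+13 J/mol

5.32e+10 kJ/mol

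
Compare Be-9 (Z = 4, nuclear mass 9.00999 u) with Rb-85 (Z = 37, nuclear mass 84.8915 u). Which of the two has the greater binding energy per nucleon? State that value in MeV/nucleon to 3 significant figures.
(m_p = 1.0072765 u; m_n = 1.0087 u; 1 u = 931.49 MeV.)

Rb-85; 8.72 MeV/nucleon

Be-9: Σm = 4(1.0072765) + 5(1.0087) = 9.0726060 u; Δm = 0.0626160 u; E_B = 58.326 MeV; E_B/A = 6.481 MeV
Rb-85: Σm = 37(1.0072765) + 48(1.0087) = 85.6868305 u; Δm = 0.7953305 u; E_B = 740.84 MeV; E_B/A = 8.716 MeV
Rb-85 has the higher binding energy per nucleon, so it is the more tightly bound nucleus.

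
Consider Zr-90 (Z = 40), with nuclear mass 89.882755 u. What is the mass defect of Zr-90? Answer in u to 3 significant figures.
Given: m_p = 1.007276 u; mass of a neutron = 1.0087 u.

Σm = 40·m_p + 50·m_n = 40.291040 + 50.4350 = 90.726040 u
The mass defect is 90.726040 − 89.882755 = 0.843285 u.

0.843 u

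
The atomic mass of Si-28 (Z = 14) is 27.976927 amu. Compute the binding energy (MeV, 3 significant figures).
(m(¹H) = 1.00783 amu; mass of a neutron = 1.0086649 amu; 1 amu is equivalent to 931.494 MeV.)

237 MeV

Σm = 14·m(¹H) + 14·m_n = 14.10962 + 14.1213086 = 28.2309286 amu
Δm = 28.2309286 − 27.976927 = 0.2540016 amu
Converting to energy: 0.2540016 amu × 931.494 MeV/amu = 236.601 MeV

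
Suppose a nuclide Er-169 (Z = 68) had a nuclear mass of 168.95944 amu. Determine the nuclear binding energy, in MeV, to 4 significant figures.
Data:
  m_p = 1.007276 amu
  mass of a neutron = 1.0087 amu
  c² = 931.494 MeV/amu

1317 MeV

With 68 protons and 101 neutrons (A = 169):
Σm = 68·m_p + 101·m_n = 68.494768 + 101.8787 = 170.373468 amu
Δm = 170.373468 − 168.95944 = 1.414028 amu
Converting to energy: 1.414028 amu × 931.494 MeV/amu = 1317.16 MeV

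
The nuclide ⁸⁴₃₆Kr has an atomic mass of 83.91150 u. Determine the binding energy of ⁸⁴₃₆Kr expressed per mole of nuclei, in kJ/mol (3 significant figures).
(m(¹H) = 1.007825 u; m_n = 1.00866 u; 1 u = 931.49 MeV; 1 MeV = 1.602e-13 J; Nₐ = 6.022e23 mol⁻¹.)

Σm = 36·m(¹H) + 48·m_n = 36.281700 + 48.41568 = 84.697380 u
Δm = 84.697380 − 83.91150 = 0.785880 u
Binding energy = Δm·c² = 0.785880 × 931.49 MeV/u = 732.039 MeV
Per nucleus in joules: 732.039 MeV × 1.602e-13 J/MeV = 1.1727e-10 J
Per mole: 1.1727e-10 J × 6.022e23 mol⁻¹ = 7.0620e+13 J/mol

7.06e+10 kJ/mol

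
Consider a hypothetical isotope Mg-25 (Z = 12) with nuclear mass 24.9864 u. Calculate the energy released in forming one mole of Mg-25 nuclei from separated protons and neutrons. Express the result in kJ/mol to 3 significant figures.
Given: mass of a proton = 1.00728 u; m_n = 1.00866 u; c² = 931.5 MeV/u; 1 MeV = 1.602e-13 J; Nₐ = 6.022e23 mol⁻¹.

1.92e+10 kJ/mol

The nucleus contains 12 protons and 25 − 12 = 13 neutrons.
Total constituent mass: 12 × 1.00728 + 13 × 1.00866 = 25.19994 u
The mass defect is 25.19994 − 24.9864 = 0.21354 u.
Binding energy = Δm·c² = 0.21354 × 931.5 MeV/u = 198.913 MeV
Per nucleus in joules: 198.913 MeV × 1.602e-13 J/MeV = 3.1866e-11 J
Per mole: 3.1866e-11 J × 6.022e23 mol⁻¹ = 1.9190e+13 J/mol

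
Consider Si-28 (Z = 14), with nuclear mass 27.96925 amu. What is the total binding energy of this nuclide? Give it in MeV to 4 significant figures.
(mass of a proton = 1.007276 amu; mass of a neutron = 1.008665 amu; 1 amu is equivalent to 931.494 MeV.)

236.5 MeV

Mass of separated nucleons = 14(1.007276) + 14(1.008665) = 14.101864 + 14.121310 = 28.223174 amu
Δm = 28.223174 − 27.96925 = 0.253924 amu
Binding energy = Δm·c² = 0.253924 × 931.494 MeV/amu = 236.529 MeV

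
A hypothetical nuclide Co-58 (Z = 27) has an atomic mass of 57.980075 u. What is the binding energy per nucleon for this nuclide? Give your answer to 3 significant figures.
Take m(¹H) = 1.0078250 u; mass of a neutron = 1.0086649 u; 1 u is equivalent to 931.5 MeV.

8.03 MeV/nucleon

The nucleus contains 27 protons and 58 − 27 = 31 neutrons.
Σm = 27·m(¹H) + 31·m_n = 27.2112750 + 31.2686119 = 58.4798869 u
Δm = 58.4798869 − 57.980075 = 0.4998119 u
Binding energy = Δm·c² = 0.4998119 × 931.5 MeV/u = 465.575 MeV
BE/A = 465.575 MeV / 58 = 8.027 MeV/nucleon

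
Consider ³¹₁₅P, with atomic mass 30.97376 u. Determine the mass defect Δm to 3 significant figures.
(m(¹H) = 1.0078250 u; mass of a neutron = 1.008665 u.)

0.282 u

Mass of separated nucleons = 15(1.0078250) + 16(1.008665) = 15.1173750 + 16.138640 = 31.2560150 u
The mass defect is 31.2560150 − 30.97376 = 0.2822550 u.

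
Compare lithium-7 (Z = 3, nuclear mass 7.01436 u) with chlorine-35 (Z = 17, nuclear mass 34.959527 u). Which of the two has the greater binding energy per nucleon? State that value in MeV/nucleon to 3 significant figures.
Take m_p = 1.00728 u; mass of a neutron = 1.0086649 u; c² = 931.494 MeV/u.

chlorine-35; 8.52 MeV/nucleon

lithium-7: Σm = 3(1.00728) + 4(1.0086649) = 7.0564996 u; Δm = 0.0421396 u; E_B = 39.253 MeV; E_B/A = 5.608 MeV
chlorine-35: Σm = 17(1.00728) + 18(1.0086649) = 35.2797282 u; Δm = 0.3202012 u; E_B = 298.27 MeV; E_B/A = 8.522 MeV
chlorine-35 has the higher binding energy per nucleon, so it is the more tightly bound nucleus.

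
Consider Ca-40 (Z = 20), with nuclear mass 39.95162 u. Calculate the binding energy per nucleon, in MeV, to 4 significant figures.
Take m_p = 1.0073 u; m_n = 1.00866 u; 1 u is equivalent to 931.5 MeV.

With 20 protons and 20 neutrons (A = 40):
Total constituent mass: 20 × 1.0073 + 20 × 1.00866 = 40.31920 u
The mass defect is 40.31920 − 39.95162 = 0.36758 u.
Converting to energy: 0.36758 u × 931.5 MeV/u = 342.401 MeV
Dividing by A = 40 gives 8.560 MeV per nucleon.

8.560 MeV/nucleon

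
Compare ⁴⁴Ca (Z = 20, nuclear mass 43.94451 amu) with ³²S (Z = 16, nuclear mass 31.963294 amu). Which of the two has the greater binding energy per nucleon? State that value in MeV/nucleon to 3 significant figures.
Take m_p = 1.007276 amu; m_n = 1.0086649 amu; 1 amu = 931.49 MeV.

⁴⁴Ca; 8.66 MeV/nucleon

⁴⁴Ca: Σm = 20(1.007276) + 24(1.0086649) = 44.3534776 amu; Δm = 0.4089676 amu; E_B = 380.95 MeV; E_B/A = 8.658 MeV
³²S: Σm = 16(1.007276) + 16(1.0086649) = 32.2550544 amu; Δm = 0.2917604 amu; E_B = 271.77 MeV; E_B/A = 8.493 MeV
⁴⁴Ca has the higher binding energy per nucleon, so it is the more tightly bound nucleus.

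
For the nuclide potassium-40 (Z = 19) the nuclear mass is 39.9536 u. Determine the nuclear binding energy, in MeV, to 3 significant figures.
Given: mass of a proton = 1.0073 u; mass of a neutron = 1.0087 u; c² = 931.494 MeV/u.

With 19 protons and 21 neutrons (A = 40):
Σm = 19·m_p + 21·m_n = 19.1387 + 21.1827 = 40.3214 u
Mass defect Δm = 40.3214 − 39.9536 = 0.3678 u
Converting to energy: 0.3678 u × 931.494 MeV/u = 342.603 MeV

343 MeV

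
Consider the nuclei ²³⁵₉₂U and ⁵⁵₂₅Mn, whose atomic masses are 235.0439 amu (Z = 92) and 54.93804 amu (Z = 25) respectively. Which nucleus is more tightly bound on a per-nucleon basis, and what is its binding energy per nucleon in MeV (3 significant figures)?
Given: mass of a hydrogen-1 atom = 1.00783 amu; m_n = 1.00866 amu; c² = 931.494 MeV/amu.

⁵⁵₂₅Mn; 8.76 MeV/nucleon

²³⁵₉₂U: Σm = 92(1.00783) + 143(1.00866) = 236.95874 amu; Δm = 1.91484 amu; E_B = 1783.7 MeV; E_B/A = 7.590 MeV
⁵⁵₂₅Mn: Σm = 25(1.00783) + 30(1.00866) = 55.45555 amu; Δm = 0.51751 amu; E_B = 482.06 MeV; E_B/A = 8.7647 MeV
⁵⁵₂₅Mn has the higher binding energy per nucleon, so it is the more tightly bound nucleus.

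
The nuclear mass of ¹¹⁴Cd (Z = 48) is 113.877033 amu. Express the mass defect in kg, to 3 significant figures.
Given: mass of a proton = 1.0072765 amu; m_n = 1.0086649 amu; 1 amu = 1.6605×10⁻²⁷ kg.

With 48 protons and 66 neutrons (A = 114):
Mass of separated nucleons = 48(1.0072765) + 66(1.0086649) = 48.3492720 + 66.5718834 = 114.9211554 amu
Δm = 114.9211554 − 113.877033 = 1.0441224 amu
In SI units: 1.0441224 amu × 1.6605×10⁻²⁷ kg/amu = 1.7338e-27 kg

1.73e-27 kg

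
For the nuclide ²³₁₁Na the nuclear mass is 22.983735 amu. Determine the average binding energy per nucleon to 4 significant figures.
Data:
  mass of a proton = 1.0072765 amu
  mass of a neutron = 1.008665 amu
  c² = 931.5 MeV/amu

Total constituent mass: 11 × 1.0072765 + 12 × 1.008665 = 23.1840215 amu
Mass defect Δm = 23.1840215 − 22.983735 = 0.2002865 amu
Binding energy = Δm·c² = 0.2002865 × 931.5 MeV/amu = 186.567 MeV
Dividing by A = 23 gives 8.112 MeV per nucleon.

8.112 MeV/nucleon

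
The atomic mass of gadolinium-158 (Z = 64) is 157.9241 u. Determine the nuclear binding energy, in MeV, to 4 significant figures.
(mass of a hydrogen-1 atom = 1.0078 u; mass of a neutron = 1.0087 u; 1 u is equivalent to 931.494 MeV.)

Σm = 64·m(¹H) + 94·m_n = 64.4992 + 94.8178 = 159.3170 u
The mass defect is 159.3170 − 157.9241 = 1.3929 u.
Converting to energy: 1.3929 u × 931.494 MeV/u = 1297.48 MeV

1297 MeV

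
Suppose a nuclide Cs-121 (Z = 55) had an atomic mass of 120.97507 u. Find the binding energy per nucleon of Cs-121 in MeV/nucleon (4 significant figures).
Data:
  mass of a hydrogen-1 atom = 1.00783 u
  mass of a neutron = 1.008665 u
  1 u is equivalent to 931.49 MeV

With 55 protons and 66 neutrons (A = 121):
Σm = 55·m(¹H) + 66·m_n = 55.43065 + 66.571890 = 122.002540 u
Mass defect Δm = 122.002540 − 120.97507 = 1.027470 u
Converting to energy: 1.027470 u × 931.49 MeV/u = 957.078 MeV
Per nucleon: 957.078 / 121 = 7.910 MeV

7.910 MeV/nucleon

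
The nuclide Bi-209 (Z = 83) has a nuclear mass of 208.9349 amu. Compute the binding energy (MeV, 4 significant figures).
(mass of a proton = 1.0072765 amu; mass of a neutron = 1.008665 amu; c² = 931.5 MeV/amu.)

1640 MeV

With 83 protons and 126 neutrons (A = 209):
Mass of separated nucleons = 83(1.0072765) + 126(1.008665) = 83.6039495 + 127.091790 = 210.6957395 amu
The mass defect is 210.6957395 − 208.9349 = 1.7608395 amu.
Binding energy = Δm·c² = 1.7608395 × 931.5 MeV/amu = 1640.22 MeV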